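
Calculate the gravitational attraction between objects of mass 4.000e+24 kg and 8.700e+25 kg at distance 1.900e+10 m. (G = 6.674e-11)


F = G*m1*m2/r^2 = 6.674e-11 * 4.000e+24 * 8.700e+25 / (1.900e+10)^2 = 6.674e-11 * 3.480e+50 / 3.610e+20 = 6.434e+19

6.434e+19 N


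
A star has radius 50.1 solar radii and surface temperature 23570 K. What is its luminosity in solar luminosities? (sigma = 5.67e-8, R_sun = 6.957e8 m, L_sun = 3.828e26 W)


R = 50.1 * 6.957e8 m = 3.485457e+10 m. L = 4*pi*R^2*sigma*T^4 = 4*pi*(3.485457e+10)^2 * 5.67e-8 * 23570^4 = 2.671472522e+32 W. L/L_sun = 2.671472522e+32 / 3.828e26 = 697876.8343

697876.8343 L_sun


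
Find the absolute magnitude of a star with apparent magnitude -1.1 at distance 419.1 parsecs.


M = m - 5*log10(d) + 5 = -1.1 - 5*log10(419.1) + 5 = -9.2116

-9.2116


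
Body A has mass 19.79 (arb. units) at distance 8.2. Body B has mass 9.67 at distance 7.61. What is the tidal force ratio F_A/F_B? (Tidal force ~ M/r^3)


Ratio = (M1/r1^3) / (M2/r2^3) = (19.79/8.2^3) / (9.67/7.61^3) = 1.6358

1.6358


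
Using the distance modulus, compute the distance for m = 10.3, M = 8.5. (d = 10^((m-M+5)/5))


d = 10^((m - M + 5)/5) = 10^((10.3 - 8.5 + 5)/5) = 22.9087

22.9087 pc


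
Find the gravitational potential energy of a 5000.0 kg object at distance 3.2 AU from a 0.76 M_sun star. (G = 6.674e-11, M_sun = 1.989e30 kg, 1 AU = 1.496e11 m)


M = 0.76 * 1.989e30 kg = 1.51164e+30 kg; r = 3.2 AU * 1.496e11 m/AU = 4.7872e+11 m. U = -GM*m/r = -(6.674e-11 * 1.51164e+30 * 5000.0) / 4.7872e+11 = -1.054e+12

-1.054e+12 J


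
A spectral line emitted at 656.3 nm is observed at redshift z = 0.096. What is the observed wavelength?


lam_obs = lam_emit * (1 + z) = 656.3 * (1 + 0.096) = 719.3048

719.3048 nm


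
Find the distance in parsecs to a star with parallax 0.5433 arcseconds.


d = 1/p = 1/0.5433 = 1.8406

1.8406 pc


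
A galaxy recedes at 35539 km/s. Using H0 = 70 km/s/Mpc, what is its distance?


d = v / H0 = 35539 / 70 = 507.7

507.7 Mpc


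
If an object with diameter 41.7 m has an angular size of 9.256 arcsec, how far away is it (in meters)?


D = size / theta_rad, theta_rad = 9.256 * pi/(180*3600) = 4.487e-05, D = 929261.2814

929261.2814 m


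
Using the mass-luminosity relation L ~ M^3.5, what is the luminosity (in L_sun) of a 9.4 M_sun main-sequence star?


L/L_sun = (M/M_sun)^3.5 = 9.4^3.5 = 2546.5223

2546.5223 L_sun


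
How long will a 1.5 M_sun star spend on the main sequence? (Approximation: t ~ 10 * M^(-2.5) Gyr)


t = 10 * M^(-2.5) = 10 * 1.5^(-2.5) = 3.6289

3.6289 Gyr


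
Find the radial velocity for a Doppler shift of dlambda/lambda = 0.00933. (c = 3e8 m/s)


v = (dlambda/lambda) * c = 0.00933 * 3e8 = 2.799e+06

2.799e+06 m/s


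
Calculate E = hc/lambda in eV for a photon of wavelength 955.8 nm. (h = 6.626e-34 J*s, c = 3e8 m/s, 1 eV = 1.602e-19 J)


E = hc/lambda = 6.626e-34 * 3e8 / 9.558e-07 = 2.080e-19 J = 1.2982 eV

1.2982 eV


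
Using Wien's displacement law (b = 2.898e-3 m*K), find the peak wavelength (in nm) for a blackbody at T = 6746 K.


lam_max = b / T = 2.898e-3 / 6746 = 4.296e-07 m = 429.5879 nm

429.5879 nm


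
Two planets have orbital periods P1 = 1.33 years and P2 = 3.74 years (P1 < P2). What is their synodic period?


1/P_syn = |1/P1 - 1/P2| = |1/1.33 - 1/3.74| => P_syn = 2.064

2.064 years


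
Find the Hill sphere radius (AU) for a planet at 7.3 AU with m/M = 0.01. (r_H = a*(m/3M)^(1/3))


r_H = a * (m/3M)^(1/3) = 7.3 * (0.01/3)^(1/3) = 1.0905

1.0905 AU


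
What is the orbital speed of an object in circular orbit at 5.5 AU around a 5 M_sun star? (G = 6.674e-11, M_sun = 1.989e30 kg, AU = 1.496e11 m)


v = sqrt(GM/r) = sqrt(6.674e-11 * 9.945e+30 / 8.228e+11) = 28401.9627

28401.9627 m/s


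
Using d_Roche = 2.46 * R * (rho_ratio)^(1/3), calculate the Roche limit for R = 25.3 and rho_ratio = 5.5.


d_Roche = 2.46 * 25.3 * 5.5^(1/3) = 109.8609

109.8609


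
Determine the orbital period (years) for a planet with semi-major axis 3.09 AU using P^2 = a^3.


P = a^(3/2) = 3.09^1.5 = 5.4317

5.4317 years


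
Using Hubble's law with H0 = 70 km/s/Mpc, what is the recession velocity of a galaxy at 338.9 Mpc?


v = H0 * d = 70 * 338.9 = 23723.0

23723.0 km/s


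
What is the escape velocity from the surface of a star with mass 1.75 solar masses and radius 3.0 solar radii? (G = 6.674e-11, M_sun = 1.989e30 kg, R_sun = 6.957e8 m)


M = 1.75 * 1.989e30 kg = 3.48075e+30 kg; R = 3.0 * 6.957e8 m = 2.0871e+09 m. v_esc = sqrt(2GM/R) = sqrt(2 * 6.674e-11 * 3.48075e+30 / 2.0871e+09) = 471816.2406

471816.2406 m/s


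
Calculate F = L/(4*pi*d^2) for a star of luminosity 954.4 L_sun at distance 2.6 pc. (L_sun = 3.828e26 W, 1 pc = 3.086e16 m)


F = L / (4*pi*d^2) = 3.653e+29 / (4*pi*(8.024e+16)^2) = 4.516e-06

4.516e-06 W/m^2


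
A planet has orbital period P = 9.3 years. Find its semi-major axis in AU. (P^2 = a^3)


a = P^(2/3) = 9.3^(2/3) = 4.4224

4.4224 AU


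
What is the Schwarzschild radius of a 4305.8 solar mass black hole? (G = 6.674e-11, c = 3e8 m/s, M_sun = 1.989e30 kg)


M = 4305.8 * 1.989e30 kg = 8.5642362e+33 kg. rs = 2GM/c^2 = 2 * 6.674e-11 * 8.5642362e+33 / (3e8)^2 = 1.270e+07

1.270e+07 m


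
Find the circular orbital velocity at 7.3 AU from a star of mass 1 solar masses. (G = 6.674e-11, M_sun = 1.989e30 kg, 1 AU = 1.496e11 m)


v = sqrt(GM/r) = sqrt(6.674e-11 * 1.989e+30 / 1.092e+12) = 11025.1185

11025.1185 m/s


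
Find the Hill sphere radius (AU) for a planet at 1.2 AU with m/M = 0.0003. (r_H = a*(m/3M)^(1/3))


r_H = a * (m/3M)^(1/3) = 1.2 * (0.0003/3)^(1/3) = 0.0557

0.0557 AU


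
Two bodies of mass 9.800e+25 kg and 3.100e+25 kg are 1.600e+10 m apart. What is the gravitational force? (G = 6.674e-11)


F = G*m1*m2/r^2 = 6.674e-11 * 9.800e+25 * 3.100e+25 / (1.600e+10)^2 = 6.674e-11 * 3.038e+51 / 2.560e+20 = 7.920e+20

7.920e+20 N


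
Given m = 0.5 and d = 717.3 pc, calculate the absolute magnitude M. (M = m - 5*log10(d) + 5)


M = m - 5*log10(d) + 5 = 0.5 - 5*log10(717.3) + 5 = -8.7785

-8.7785


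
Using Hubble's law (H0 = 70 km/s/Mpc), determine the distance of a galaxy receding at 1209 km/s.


d = v / H0 = 1209 / 70 = 17.2714

17.2714 Mpc


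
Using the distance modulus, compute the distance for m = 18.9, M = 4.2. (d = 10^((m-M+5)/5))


d = 10^((m - M + 5)/5) = 10^((18.9 - 4.2 + 5)/5) = 8709.6359

8709.6359 pc


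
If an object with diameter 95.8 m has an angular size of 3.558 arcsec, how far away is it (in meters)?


D = size / theta_rad, theta_rad = 3.558 * pi/(180*3600) = 1.725e-05, D = 5.554e+06

5.554e+06 m


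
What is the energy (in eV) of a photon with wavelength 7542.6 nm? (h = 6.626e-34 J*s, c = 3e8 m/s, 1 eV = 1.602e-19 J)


E = hc/lambda = 6.626e-34 * 3e8 / 7.543e-06 = 2.635e-20 J = 0.1645 eV

0.1645 eV


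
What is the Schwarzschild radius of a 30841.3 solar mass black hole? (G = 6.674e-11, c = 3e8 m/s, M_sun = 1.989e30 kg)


M = 30841.3 * 1.989e30 kg = 6.13433457e+34 kg. rs = 2GM/c^2 = 2 * 6.674e-11 * 6.13433457e+34 / (3e8)^2 = 9.098e+07

9.098e+07 m


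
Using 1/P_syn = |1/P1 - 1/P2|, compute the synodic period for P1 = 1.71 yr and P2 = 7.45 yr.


1/P_syn = |1/P1 - 1/P2| = |1/1.71 - 1/7.45| => P_syn = 2.2194

2.2194 years


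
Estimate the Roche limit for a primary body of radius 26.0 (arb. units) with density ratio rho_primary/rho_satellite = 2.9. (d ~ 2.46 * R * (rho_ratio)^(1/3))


d_Roche = 2.46 * 26.0 * 2.9^(1/3) = 91.2097

91.2097


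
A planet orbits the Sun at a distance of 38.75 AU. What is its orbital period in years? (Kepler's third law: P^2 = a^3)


P = a^(3/2) = 38.75^1.5 = 241.2168

241.2168 years


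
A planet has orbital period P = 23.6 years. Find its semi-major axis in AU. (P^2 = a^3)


a = P^(2/3) = 23.6^(2/3) = 8.2276

8.2276 AU


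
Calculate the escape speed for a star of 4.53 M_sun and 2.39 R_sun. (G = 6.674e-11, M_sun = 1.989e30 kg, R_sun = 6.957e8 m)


M = 4.53 * 1.989e30 kg = 9.01017e+30 kg; R = 2.39 * 6.957e8 m = 1.662723e+09 m. v_esc = sqrt(2GM/R) = sqrt(2 * 6.674e-11 * 9.01017e+30 / 1.662723e+09) = 850481.0463

850481.0463 m/s


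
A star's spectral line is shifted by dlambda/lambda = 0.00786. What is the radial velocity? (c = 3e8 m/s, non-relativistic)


v = (dlambda/lambda) * c = 0.00786 * 3e8 = 2.358e+06

2.358e+06 m/s


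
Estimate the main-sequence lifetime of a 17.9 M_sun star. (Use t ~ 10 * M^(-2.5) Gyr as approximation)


t = 10 * M^(-2.5) = 10 * 17.9^(-2.5) = 0.0074

0.0074 Gyr


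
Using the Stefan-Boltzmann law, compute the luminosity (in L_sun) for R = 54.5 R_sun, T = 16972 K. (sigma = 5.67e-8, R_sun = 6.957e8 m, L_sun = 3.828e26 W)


R = 54.5 * 6.957e8 m = 3.791565e+10 m. L = 4*pi*R^2*sigma*T^4 = 4*pi*(3.791565e+10)^2 * 5.67e-8 * 16972^4 = 8.498886444e+31 W. L/L_sun = 8.498886444e+31 / 3.828e26 = 222018.9771

222018.9771 L_sun


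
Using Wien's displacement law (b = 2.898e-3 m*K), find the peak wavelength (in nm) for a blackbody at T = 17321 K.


lam_max = b / T = 2.898e-3 / 17321 = 1.673e-07 m = 167.3114 nm

167.3114 nm


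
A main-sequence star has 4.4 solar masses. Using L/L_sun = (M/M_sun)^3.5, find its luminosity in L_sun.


L/L_sun = (M/M_sun)^3.5 = 4.4^3.5 = 178.6835

178.6835 L_sun


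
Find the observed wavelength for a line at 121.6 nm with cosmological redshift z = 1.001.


lam_obs = lam_emit * (1 + z) = 121.6 * (1 + 1.001) = 243.3216

243.3216 nm


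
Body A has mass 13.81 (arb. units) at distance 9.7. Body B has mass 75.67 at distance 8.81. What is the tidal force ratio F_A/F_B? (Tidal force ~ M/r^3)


Ratio = (M1/r1^3) / (M2/r2^3) = (13.81/9.7^3) / (75.67/8.81^3) = 0.1367

0.1367


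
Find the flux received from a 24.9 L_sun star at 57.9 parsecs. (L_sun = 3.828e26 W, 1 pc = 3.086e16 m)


F = L / (4*pi*d^2) = 9.532e+27 / (4*pi*(1.787e+18)^2) = 2.376e-10

2.376e-10 W/m^2


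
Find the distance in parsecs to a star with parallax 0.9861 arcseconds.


d = 1/p = 1/0.9861 = 1.0141

1.0141 pc


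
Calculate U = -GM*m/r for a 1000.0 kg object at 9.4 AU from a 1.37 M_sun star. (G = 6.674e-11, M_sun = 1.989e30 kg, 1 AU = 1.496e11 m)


M = 1.37 * 1.989e30 kg = 2.72493e+30 kg; r = 9.4 AU * 1.496e11 m/AU = 1.40624e+12 m. U = -GM*m/r = -(6.674e-11 * 2.72493e+30 * 1000.0) / 1.40624e+12 = -1.293e+11

-1.293e+11 J


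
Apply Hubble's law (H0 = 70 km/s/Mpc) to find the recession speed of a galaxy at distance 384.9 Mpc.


v = H0 * d = 70 * 384.9 = 26943.0

26943.0 km/s


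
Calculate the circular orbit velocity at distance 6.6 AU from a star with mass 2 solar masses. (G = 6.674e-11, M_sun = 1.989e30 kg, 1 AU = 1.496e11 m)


v = sqrt(GM/r) = sqrt(6.674e-11 * 3.978e+30 / 9.874e+11) = 16397.8808

16397.8808 m/s


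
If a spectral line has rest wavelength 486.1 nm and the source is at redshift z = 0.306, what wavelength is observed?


lam_obs = lam_emit * (1 + z) = 486.1 * (1 + 0.306) = 634.8466

634.8466 nm


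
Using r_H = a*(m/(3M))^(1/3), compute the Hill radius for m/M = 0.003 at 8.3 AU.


r_H = a * (m/3M)^(1/3) = 8.3 * (0.003/3)^(1/3) = 0.83

0.83 AU


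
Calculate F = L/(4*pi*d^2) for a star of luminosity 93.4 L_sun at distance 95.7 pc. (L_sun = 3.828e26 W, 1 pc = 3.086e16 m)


F = L / (4*pi*d^2) = 3.575e+28 / (4*pi*(2.953e+18)^2) = 3.262e-10

3.262e-10 W/m^2


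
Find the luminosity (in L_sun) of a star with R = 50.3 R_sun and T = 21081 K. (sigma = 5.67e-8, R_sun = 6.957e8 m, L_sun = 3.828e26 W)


R = 50.3 * 6.957e8 m = 3.499371e+10 m. L = 4*pi*R^2*sigma*T^4 = 4*pi*(3.499371e+10)^2 * 5.67e-8 * 21081^4 = 1.723208121e+32 W. L/L_sun = 1.723208121e+32 / 3.828e26 = 450158.8614

450158.8614 L_sun


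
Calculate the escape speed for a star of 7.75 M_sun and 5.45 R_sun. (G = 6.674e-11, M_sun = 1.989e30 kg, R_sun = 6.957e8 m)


M = 7.75 * 1.989e30 kg = 1.541475e+31 kg; R = 5.45 * 6.957e8 m = 3.791565e+09 m. v_esc = sqrt(2GM/R) = sqrt(2 * 6.674e-11 * 1.541475e+31 / 3.791565e+09) = 736660.0005

736660.0005 m/s


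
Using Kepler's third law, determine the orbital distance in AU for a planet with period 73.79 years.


a = P^(2/3) = 73.79^(2/3) = 17.5927

17.5927 AU


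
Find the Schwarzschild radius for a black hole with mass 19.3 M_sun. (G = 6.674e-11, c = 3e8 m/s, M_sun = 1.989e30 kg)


M = 19.3 * 1.989e30 kg = 3.83877e+31 kg. rs = 2GM/c^2 = 2 * 6.674e-11 * 3.83877e+31 / (3e8)^2 = 56933.2244

56933.2244 m


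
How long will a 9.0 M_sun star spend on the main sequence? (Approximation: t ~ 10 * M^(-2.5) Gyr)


t = 10 * M^(-2.5) = 10 * 9.0^(-2.5) = 0.0412

0.0412 Gyr


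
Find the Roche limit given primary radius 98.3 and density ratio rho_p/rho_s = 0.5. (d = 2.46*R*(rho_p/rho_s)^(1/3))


d_Roche = 2.46 * 98.3 * 0.5^(1/3) = 191.9311

191.9311


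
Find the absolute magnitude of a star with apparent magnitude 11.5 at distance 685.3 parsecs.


M = m - 5*log10(d) + 5 = 11.5 - 5*log10(685.3) + 5 = 2.3206

2.3206


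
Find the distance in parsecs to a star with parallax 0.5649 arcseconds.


d = 1/p = 1/0.5649 = 1.7702

1.7702 pc


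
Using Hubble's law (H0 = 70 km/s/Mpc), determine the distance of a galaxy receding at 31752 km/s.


d = v / H0 = 31752 / 70 = 453.6

453.6 Mpc


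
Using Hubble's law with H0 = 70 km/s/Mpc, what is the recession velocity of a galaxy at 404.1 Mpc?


v = H0 * d = 70 * 404.1 = 28287.0

28287.0 km/s


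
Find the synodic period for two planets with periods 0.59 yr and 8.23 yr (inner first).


1/P_syn = |1/P1 - 1/P2| = |1/0.59 - 1/8.23| => P_syn = 0.6356

0.6356 years


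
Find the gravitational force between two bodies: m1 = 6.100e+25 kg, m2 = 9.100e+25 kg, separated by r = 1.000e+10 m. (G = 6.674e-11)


F = G*m1*m2/r^2 = 6.674e-11 * 6.100e+25 * 9.100e+25 / (1.000e+10)^2 = 6.674e-11 * 5.551e+51 / 1.000e+20 = 3.705e+21

3.705e+21 N


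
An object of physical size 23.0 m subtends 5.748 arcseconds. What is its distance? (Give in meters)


D = size / theta_rad, theta_rad = 5.748 * pi/(180*3600) = 2.787e-05, D = 825346.302

825346.302 m


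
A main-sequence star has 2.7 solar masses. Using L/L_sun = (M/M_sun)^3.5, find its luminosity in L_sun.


L/L_sun = (M/M_sun)^3.5 = 2.7^3.5 = 32.3425

32.3425 L_sun


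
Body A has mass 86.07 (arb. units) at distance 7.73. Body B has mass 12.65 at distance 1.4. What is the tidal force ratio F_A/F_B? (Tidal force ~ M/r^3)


Ratio = (M1/r1^3) / (M2/r2^3) = (86.07/7.73^3) / (12.65/1.4^3) = 0.0404

0.0404


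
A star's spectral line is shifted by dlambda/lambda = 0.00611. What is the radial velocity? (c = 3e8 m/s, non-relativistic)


v = (dlambda/lambda) * c = 0.00611 * 3e8 = 1.833e+06

1.833e+06 m/s


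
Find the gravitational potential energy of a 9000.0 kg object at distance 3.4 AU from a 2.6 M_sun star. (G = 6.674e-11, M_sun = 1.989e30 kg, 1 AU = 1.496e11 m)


M = 2.6 * 1.989e30 kg = 5.1714e+30 kg; r = 3.4 AU * 1.496e11 m/AU = 5.0864e+11 m. U = -GM*m/r = -(6.674e-11 * 5.1714e+30 * 9000.0) / 5.0864e+11 = -6.107e+12

-6.107e+12 J


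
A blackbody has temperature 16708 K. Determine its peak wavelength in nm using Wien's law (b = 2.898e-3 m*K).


lam_max = b / T = 2.898e-3 / 16708 = 1.734e-07 m = 173.4498 nm

173.4498 nm


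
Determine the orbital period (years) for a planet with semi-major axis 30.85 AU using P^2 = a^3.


P = a^(3/2) = 30.85^1.5 = 171.3495

171.3495 years


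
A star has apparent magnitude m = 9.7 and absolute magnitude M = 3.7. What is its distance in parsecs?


d = 10^((m - M + 5)/5) = 10^((9.7 - 3.7 + 5)/5) = 158.4893

158.4893 pc


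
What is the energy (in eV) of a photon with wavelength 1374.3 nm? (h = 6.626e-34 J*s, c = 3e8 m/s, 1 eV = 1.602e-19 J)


E = hc/lambda = 6.626e-34 * 3e8 / 1.374e-06 = 1.446e-19 J = 0.9029 eV

0.9029 eV


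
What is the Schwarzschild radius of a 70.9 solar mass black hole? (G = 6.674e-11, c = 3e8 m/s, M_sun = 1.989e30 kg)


M = 70.9 * 1.989e30 kg = 1.410201e+32 kg. rs = 2GM/c^2 = 2 * 6.674e-11 * 1.410201e+32 / (3e8)^2 = 209148.4772

209148.4772 m


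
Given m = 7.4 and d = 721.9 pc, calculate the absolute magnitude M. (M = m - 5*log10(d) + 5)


M = m - 5*log10(d) + 5 = 7.4 - 5*log10(721.9) + 5 = -1.8924

-1.8924


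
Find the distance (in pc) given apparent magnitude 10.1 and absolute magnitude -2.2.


d = 10^((m - M + 5)/5) = 10^((10.1 - -2.2 + 5)/5) = 2884.0315

2884.0315 pc


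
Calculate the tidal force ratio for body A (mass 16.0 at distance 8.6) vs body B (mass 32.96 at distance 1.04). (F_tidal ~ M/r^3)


Ratio = (M1/r1^3) / (M2/r2^3) = (16.0/8.6^3) / (32.96/1.04^3) = 8.585e-04

8.585e-04


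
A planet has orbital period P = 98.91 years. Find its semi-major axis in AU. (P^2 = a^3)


a = P^(2/3) = 98.91^(2/3) = 21.3875

21.3875 AU


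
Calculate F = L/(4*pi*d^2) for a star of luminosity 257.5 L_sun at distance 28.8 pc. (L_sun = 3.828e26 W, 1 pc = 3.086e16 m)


F = L / (4*pi*d^2) = 9.857e+28 / (4*pi*(8.888e+17)^2) = 9.930e-09

9.930e-09 W/m^2


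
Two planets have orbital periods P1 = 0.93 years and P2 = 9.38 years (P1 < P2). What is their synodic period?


1/P_syn = |1/P1 - 1/P2| = |1/0.93 - 1/9.38| => P_syn = 1.0324

1.0324 years


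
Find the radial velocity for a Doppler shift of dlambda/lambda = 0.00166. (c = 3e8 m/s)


v = (dlambda/lambda) * c = 0.00166 * 3e8 = 498000.0

498000.0 m/s


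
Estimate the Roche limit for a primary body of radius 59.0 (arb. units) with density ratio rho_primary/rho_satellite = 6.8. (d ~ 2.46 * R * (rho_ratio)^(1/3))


d_Roche = 2.46 * 59.0 * 6.8^(1/3) = 274.973

274.973


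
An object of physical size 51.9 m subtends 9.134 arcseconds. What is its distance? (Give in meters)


D = size / theta_rad, theta_rad = 9.134 * pi/(180*3600) = 4.428e-05, D = 1.172e+06

1.172e+06 m


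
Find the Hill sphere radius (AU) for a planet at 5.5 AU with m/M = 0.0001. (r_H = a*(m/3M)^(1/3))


r_H = a * (m/3M)^(1/3) = 5.5 * (0.0001/3)^(1/3) = 0.177

0.177 AU


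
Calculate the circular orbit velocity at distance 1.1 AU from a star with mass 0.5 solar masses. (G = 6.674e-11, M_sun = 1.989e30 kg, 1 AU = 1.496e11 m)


v = sqrt(GM/r) = sqrt(6.674e-11 * 9.945e+29 / 1.646e+11) = 20083.2205

20083.2205 m/s


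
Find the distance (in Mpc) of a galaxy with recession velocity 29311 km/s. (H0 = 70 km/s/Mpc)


d = v / H0 = 29311 / 70 = 418.7286

418.7286 Mpc


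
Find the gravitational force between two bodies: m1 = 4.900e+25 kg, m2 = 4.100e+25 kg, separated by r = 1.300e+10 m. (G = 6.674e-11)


F = G*m1*m2/r^2 = 6.674e-11 * 4.900e+25 * 4.100e+25 / (1.300e+10)^2 = 6.674e-11 * 2.009e+51 / 1.690e+20 = 7.934e+20

7.934e+20 N


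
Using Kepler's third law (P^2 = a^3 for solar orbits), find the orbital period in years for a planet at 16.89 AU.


P = a^(3/2) = 16.89^1.5 = 69.4136

69.4136 years


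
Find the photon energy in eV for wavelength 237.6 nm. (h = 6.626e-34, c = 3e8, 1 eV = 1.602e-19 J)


E = hc/lambda = 6.626e-34 * 3e8 / 2.376e-07 = 8.366e-19 J = 5.2223 eV

5.2223 eV


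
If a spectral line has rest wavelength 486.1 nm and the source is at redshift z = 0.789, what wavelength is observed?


lam_obs = lam_emit * (1 + z) = 486.1 * (1 + 0.789) = 869.6329

869.6329 nm


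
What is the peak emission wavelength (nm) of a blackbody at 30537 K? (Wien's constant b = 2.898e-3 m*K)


lam_max = b / T = 2.898e-3 / 30537 = 9.490e-08 m = 94.9013 nm

94.9013 nm


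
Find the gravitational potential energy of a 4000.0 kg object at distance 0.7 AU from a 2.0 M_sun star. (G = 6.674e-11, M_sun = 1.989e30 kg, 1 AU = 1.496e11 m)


M = 2.0 * 1.989e30 kg = 3.978e+30 kg; r = 0.7 AU * 1.496e11 m/AU = 1.0472e+11 m. U = -GM*m/r = -(6.674e-11 * 3.978e+30 * 4000.0) / 1.0472e+11 = -1.014e+13

-1.014e+13 J


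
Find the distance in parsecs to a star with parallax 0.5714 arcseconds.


d = 1/p = 1/0.5714 = 1.7501

1.7501 pc


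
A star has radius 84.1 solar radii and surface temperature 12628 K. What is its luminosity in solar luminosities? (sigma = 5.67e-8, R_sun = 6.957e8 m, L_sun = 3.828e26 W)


R = 84.1 * 6.957e8 m = 5.850837e+10 m. L = 4*pi*R^2*sigma*T^4 = 4*pi*(5.850837e+10)^2 * 5.67e-8 * 12628^4 = 6.202506301e+31 W. L/L_sun = 6.202506301e+31 / 3.828e26 = 162029.9452

162029.9452 L_sun


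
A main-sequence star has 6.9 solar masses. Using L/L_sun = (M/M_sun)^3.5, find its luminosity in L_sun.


L/L_sun = (M/M_sun)^3.5 = 6.9^3.5 = 862.9225

862.9225 L_sun


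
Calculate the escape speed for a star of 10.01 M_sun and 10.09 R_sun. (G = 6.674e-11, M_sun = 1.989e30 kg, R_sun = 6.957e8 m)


M = 10.01 * 1.989e30 kg = 1.990989e+31 kg; R = 10.09 * 6.957e8 m = 7.019613e+09 m. v_esc = sqrt(2GM/R) = sqrt(2 * 6.674e-11 * 1.990989e+31 / 7.019613e+09) = 615298.6249

615298.6249 m/s


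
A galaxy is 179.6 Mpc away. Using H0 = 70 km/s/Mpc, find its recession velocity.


v = H0 * d = 70 * 179.6 = 12572.0

12572.0 km/s


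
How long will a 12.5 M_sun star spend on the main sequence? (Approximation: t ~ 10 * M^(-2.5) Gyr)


t = 10 * M^(-2.5) = 10 * 12.5^(-2.5) = 0.0181

0.0181 Gyr


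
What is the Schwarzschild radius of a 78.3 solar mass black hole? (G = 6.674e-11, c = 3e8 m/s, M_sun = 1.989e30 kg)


M = 78.3 * 1.989e30 kg = 1.557387e+32 kg. rs = 2GM/c^2 = 2 * 6.674e-11 * 1.557387e+32 / (3e8)^2 = 230977.7964

230977.7964 m


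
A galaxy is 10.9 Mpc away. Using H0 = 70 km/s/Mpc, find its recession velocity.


v = H0 * d = 70 * 10.9 = 763.0

763.0 km/s


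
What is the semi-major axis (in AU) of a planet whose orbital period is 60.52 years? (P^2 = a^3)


a = P^(2/3) = 60.52^(2/3) = 15.4146

15.4146 AU


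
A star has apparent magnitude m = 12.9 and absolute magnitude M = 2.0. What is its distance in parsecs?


d = 10^((m - M + 5)/5) = 10^((12.9 - 2.0 + 5)/5) = 1513.5612

1513.5612 pc


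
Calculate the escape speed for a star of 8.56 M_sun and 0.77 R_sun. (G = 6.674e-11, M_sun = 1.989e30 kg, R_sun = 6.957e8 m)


M = 8.56 * 1.989e30 kg = 1.702584e+31 kg; R = 0.77 * 6.957e8 m = 5.35689e+08 m. v_esc = sqrt(2GM/R) = sqrt(2 * 6.674e-11 * 1.702584e+31 / 5.35689e+08) = 2.060e+06

2.060e+06 m/s


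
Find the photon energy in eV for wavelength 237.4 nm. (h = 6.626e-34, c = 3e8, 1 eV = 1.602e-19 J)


E = hc/lambda = 6.626e-34 * 3e8 / 2.374e-07 = 8.373e-19 J = 5.2267 eV

5.2267 eV


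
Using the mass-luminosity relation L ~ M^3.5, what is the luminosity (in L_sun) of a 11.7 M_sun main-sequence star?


L/L_sun = (M/M_sun)^3.5 = 11.7^3.5 = 5478.3593

5478.3593 L_sun


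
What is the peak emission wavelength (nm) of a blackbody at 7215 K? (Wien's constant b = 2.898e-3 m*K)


lam_max = b / T = 2.898e-3 / 7215 = 4.017e-07 m = 401.6632 nm

401.6632 nm


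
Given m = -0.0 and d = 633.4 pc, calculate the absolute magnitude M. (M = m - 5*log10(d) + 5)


M = m - 5*log10(d) + 5 = -0.0 - 5*log10(633.4) + 5 = -9.0084

-9.0084


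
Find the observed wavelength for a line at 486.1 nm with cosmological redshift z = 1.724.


lam_obs = lam_emit * (1 + z) = 486.1 * (1 + 1.724) = 1324.1364

1324.1364 nm


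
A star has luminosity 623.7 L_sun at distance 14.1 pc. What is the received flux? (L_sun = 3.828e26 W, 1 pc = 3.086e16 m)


F = L / (4*pi*d^2) = 2.388e+29 / (4*pi*(4.351e+17)^2) = 1.003e-07

1.003e-07 W/m^2


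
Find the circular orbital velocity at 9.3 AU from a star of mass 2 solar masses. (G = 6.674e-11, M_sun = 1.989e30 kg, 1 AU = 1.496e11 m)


v = sqrt(GM/r) = sqrt(6.674e-11 * 3.978e+30 / 1.391e+12) = 13813.9608

13813.9608 m/s


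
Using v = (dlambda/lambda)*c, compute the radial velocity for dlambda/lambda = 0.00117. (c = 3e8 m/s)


v = (dlambda/lambda) * c = 0.00117 * 3e8 = 351000.0

351000.0 m/s


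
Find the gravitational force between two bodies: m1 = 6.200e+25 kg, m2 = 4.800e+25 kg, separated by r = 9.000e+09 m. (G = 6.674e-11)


F = G*m1*m2/r^2 = 6.674e-11 * 6.200e+25 * 4.800e+25 / (9.000e+09)^2 = 6.674e-11 * 2.976e+51 / 8.100e+19 = 2.452e+21

2.452e+21 N


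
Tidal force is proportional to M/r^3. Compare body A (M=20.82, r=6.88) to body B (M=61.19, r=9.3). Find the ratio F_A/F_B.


Ratio = (M1/r1^3) / (M2/r2^3) = (20.82/6.88^3) / (61.19/9.3^3) = 0.8404

0.8404


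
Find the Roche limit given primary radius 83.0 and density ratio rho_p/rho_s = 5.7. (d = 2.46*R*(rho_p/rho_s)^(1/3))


d_Roche = 2.46 * 83.0 * 5.7^(1/3) = 364.73

364.73


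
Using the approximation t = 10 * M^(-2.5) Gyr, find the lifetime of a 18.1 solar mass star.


t = 10 * M^(-2.5) = 10 * 18.1^(-2.5) = 0.0072

0.0072 Gyr


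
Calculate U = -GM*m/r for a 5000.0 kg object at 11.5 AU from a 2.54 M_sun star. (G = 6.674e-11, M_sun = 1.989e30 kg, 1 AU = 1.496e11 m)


M = 2.54 * 1.989e30 kg = 5.05206e+30 kg; r = 11.5 AU * 1.496e11 m/AU = 1.7204e+12 m. U = -GM*m/r = -(6.674e-11 * 5.05206e+30 * 5000.0) / 1.7204e+12 = -9.799e+11

-9.799e+11 J


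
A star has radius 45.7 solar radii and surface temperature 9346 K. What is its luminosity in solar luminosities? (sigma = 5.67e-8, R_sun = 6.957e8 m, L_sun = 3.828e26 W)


R = 45.7 * 6.957e8 m = 3.179349e+10 m. L = 4*pi*R^2*sigma*T^4 = 4*pi*(3.179349e+10)^2 * 5.67e-8 * 9346^4 = 5.495059971e+30 W. L/L_sun = 5.495059971e+30 / 3.828e26 = 14354.9111

14354.9111 L_sun


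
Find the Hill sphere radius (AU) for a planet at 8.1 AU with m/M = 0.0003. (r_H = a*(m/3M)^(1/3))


r_H = a * (m/3M)^(1/3) = 8.1 * (0.0003/3)^(1/3) = 0.376

0.376 AU


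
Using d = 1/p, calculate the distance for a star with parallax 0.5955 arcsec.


d = 1/p = 1/0.5955 = 1.6793

1.6793 pc


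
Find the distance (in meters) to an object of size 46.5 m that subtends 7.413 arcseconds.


D = size / theta_rad, theta_rad = 7.413 * pi/(180*3600) = 3.594e-05, D = 1.294e+06

1.294e+06 m


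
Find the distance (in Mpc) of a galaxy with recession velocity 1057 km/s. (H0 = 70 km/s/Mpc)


d = v / H0 = 1057 / 70 = 15.1

15.1 Mpc


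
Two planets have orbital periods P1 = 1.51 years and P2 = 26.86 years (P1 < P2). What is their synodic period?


1/P_syn = |1/P1 - 1/P2| = |1/1.51 - 1/26.86| => P_syn = 1.5999

1.5999 years


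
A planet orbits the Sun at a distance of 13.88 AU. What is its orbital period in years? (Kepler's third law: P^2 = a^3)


P = a^(3/2) = 13.88^1.5 = 51.7112

51.7112 years


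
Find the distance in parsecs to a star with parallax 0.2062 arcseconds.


d = 1/p = 1/0.2062 = 4.8497

4.8497 pc


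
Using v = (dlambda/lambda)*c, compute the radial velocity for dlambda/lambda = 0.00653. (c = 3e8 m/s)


v = (dlambda/lambda) * c = 0.00653 * 3e8 = 1.959e+06

1.959e+06 m/s


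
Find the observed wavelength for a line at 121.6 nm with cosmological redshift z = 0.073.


lam_obs = lam_emit * (1 + z) = 121.6 * (1 + 0.073) = 130.4768

130.4768 nm


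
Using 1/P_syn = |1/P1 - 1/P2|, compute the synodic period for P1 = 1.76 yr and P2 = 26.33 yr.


1/P_syn = |1/P1 - 1/P2| = |1/1.76 - 1/26.33| => P_syn = 1.8861

1.8861 years


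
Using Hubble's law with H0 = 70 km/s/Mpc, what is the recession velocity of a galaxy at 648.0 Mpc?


v = H0 * d = 70 * 648.0 = 45360.0

45360.0 km/s


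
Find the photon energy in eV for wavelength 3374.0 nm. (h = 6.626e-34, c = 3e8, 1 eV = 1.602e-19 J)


E = hc/lambda = 6.626e-34 * 3e8 / 3.374e-06 = 5.892e-20 J = 0.3678 eV

0.3678 eV


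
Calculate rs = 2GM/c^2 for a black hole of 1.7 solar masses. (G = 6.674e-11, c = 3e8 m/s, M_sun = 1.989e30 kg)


M = 1.7 * 1.989e30 kg = 3.3813e+30 kg. rs = 2GM/c^2 = 2 * 6.674e-11 * 3.3813e+30 / (3e8)^2 = 5014.8436

5014.8436 m


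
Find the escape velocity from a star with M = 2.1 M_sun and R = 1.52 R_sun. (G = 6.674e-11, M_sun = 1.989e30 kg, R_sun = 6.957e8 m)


M = 2.1 * 1.989e30 kg = 4.1769e+30 kg; R = 1.52 * 6.957e8 m = 1.057464e+09 m. v_esc = sqrt(2GM/R) = sqrt(2 * 6.674e-11 * 4.1769e+30 / 1.057464e+09) = 726109.8735

726109.8735 m/s


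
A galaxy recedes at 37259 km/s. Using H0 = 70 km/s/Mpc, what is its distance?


d = v / H0 = 37259 / 70 = 532.2714

532.2714 Mpc


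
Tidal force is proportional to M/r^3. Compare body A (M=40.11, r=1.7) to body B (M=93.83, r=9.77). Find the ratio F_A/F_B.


Ratio = (M1/r1^3) / (M2/r2^3) = (40.11/1.7^3) / (93.83/9.77^3) = 81.1424

81.1424


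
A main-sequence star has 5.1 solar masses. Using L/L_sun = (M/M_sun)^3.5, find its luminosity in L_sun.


L/L_sun = (M/M_sun)^3.5 = 5.1^3.5 = 299.5681

299.5681 L_sun


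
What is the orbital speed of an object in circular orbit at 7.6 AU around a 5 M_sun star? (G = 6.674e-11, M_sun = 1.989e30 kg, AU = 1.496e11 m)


v = sqrt(GM/r) = sqrt(6.674e-11 * 9.945e+30 / 1.137e+12) = 24161.4449

24161.4449 m/s


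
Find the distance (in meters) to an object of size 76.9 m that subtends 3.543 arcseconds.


D = size / theta_rad, theta_rad = 3.543 * pi/(180*3600) = 1.718e-05, D = 4.477e+06

4.477e+06 m


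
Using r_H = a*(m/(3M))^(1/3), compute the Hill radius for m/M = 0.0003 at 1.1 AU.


r_H = a * (m/3M)^(1/3) = 1.1 * (0.0003/3)^(1/3) = 0.0511

0.0511 AU


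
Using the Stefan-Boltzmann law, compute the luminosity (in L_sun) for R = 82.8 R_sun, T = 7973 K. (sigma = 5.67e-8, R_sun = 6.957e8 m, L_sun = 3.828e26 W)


R = 82.8 * 6.957e8 m = 5.760396e+10 m. L = 4*pi*R^2*sigma*T^4 = 4*pi*(5.760396e+10)^2 * 5.67e-8 * 7973^4 = 9.553987298e+30 W. L/L_sun = 9.553987298e+30 / 3.828e26 = 24958.1695

24958.1695 L_sun


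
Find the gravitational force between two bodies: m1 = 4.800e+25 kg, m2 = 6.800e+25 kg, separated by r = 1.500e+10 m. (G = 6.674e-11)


F = G*m1*m2/r^2 = 6.674e-11 * 4.800e+25 * 6.800e+25 / (1.500e+10)^2 = 6.674e-11 * 3.264e+51 / 2.250e+20 = 9.682e+20

9.682e+20 N


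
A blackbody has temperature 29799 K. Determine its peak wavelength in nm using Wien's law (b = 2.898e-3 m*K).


lam_max = b / T = 2.898e-3 / 29799 = 9.725e-08 m = 97.2516 nm

97.2516 nm


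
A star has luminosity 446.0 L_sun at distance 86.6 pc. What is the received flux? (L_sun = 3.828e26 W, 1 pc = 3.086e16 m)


F = L / (4*pi*d^2) = 1.707e+29 / (4*pi*(2.672e+18)^2) = 1.902e-09

1.902e-09 W/m^2


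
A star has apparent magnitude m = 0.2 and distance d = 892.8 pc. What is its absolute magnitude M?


M = m - 5*log10(d) + 5 = 0.2 - 5*log10(892.8) + 5 = -9.5538

-9.5538


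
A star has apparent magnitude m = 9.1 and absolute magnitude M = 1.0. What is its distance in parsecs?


d = 10^((m - M + 5)/5) = 10^((9.1 - 1.0 + 5)/5) = 416.8694

416.8694 pc


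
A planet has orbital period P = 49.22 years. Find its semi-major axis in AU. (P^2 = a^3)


a = P^(2/3) = 49.22^(2/3) = 13.4306

13.4306 AU


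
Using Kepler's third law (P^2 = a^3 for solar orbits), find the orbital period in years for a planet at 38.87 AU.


P = a^(3/2) = 38.87^1.5 = 242.3382

242.3382 years


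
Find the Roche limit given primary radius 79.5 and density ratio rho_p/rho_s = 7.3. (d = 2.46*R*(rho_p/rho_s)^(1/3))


d_Roche = 2.46 * 79.5 * 7.3^(1/3) = 379.3818

379.3818


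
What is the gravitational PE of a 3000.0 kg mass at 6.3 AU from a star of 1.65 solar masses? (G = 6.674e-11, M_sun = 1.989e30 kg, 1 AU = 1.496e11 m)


M = 1.65 * 1.989e30 kg = 3.28185e+30 kg; r = 6.3 AU * 1.496e11 m/AU = 9.4248e+11 m. U = -GM*m/r = -(6.674e-11 * 3.28185e+30 * 3000.0) / 9.4248e+11 = -6.972e+11

-6.972e+11 J


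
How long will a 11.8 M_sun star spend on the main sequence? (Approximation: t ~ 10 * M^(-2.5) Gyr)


t = 10 * M^(-2.5) = 10 * 11.8^(-2.5) = 0.0209

0.0209 Gyr


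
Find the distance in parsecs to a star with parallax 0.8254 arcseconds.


d = 1/p = 1/0.8254 = 1.2115

1.2115 pc


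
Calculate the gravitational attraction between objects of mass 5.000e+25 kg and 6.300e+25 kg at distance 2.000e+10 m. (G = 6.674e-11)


F = G*m1*m2/r^2 = 6.674e-11 * 5.000e+25 * 6.300e+25 / (2.000e+10)^2 = 6.674e-11 * 3.150e+51 / 4.000e+20 = 5.256e+20

5.256e+20 N


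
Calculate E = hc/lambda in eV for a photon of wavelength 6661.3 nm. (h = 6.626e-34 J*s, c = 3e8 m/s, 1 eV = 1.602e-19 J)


E = hc/lambda = 6.626e-34 * 3e8 / 6.661e-06 = 2.984e-20 J = 0.1863 eV

0.1863 eV


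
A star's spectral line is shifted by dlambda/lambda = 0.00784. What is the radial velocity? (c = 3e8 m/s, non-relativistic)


v = (dlambda/lambda) * c = 0.00784 * 3e8 = 2.352e+06

2.352e+06 m/s


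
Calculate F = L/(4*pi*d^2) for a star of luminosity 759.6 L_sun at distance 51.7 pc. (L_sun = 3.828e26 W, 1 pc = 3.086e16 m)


F = L / (4*pi*d^2) = 2.908e+29 / (4*pi*(1.595e+18)^2) = 9.090e-09

9.090e-09 W/m^2


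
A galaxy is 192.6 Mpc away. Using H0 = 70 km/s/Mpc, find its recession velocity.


v = H0 * d = 70 * 192.6 = 13482.0

13482.0 km/s


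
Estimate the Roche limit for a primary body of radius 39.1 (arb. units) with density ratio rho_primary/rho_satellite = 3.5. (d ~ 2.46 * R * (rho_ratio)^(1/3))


d_Roche = 2.46 * 39.1 * 3.5^(1/3) = 146.0387

146.0387


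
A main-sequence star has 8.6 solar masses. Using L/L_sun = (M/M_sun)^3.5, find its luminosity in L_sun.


L/L_sun = (M/M_sun)^3.5 = 8.6^3.5 = 1865.2823

1865.2823 L_sun


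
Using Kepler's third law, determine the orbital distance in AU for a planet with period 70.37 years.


a = P^(2/3) = 70.37^(2/3) = 17.0448

17.0448 AU


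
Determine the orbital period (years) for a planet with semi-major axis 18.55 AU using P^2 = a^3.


P = a^(3/2) = 18.55^1.5 = 79.8943

79.8943 years


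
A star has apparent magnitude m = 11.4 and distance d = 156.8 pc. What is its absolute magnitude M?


M = m - 5*log10(d) + 5 = 11.4 - 5*log10(156.8) + 5 = 5.4233

5.4233


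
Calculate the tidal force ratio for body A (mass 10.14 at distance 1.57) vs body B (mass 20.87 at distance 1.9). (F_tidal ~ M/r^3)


Ratio = (M1/r1^3) / (M2/r2^3) = (10.14/1.57^3) / (20.87/1.9^3) = 0.8611

0.8611


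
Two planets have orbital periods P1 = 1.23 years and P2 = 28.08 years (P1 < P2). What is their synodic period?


1/P_syn = |1/P1 - 1/P2| = |1/1.23 - 1/28.08| => P_syn = 1.2863

1.2863 years


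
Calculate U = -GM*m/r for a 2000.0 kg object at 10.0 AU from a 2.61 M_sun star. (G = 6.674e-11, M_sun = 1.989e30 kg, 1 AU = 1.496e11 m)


M = 2.61 * 1.989e30 kg = 5.19129e+30 kg; r = 10.0 AU * 1.496e11 m/AU = 1.496e+12 m. U = -GM*m/r = -(6.674e-11 * 5.19129e+30 * 2000.0) / 1.496e+12 = -4.632e+11

-4.632e+11 J


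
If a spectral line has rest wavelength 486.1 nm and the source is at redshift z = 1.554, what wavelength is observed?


lam_obs = lam_emit * (1 + z) = 486.1 * (1 + 1.554) = 1241.4994

1241.4994 nm


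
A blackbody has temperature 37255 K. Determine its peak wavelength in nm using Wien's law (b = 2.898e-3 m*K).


lam_max = b / T = 2.898e-3 / 37255 = 7.779e-08 m = 77.7882 nm

77.7882 nm


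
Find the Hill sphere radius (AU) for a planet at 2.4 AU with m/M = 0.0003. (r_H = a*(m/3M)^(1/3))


r_H = a * (m/3M)^(1/3) = 2.4 * (0.0003/3)^(1/3) = 0.1114

0.1114 AU


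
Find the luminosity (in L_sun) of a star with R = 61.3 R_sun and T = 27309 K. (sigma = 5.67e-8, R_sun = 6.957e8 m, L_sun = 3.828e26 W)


R = 61.3 * 6.957e8 m = 4.264641e+10 m. L = 4*pi*R^2*sigma*T^4 = 4*pi*(4.264641e+10)^2 * 5.67e-8 * 27309^4 = 7.207440544e+32 W. L/L_sun = 7.207440544e+32 / 3.828e26 = 1.883e+06

1.883e+06 L_sun


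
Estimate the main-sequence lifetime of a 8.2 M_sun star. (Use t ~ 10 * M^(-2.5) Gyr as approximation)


t = 10 * M^(-2.5) = 10 * 8.2^(-2.5) = 0.0519

0.0519 Gyr


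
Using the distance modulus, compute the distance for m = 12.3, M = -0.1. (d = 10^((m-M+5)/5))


d = 10^((m - M + 5)/5) = 10^((12.3 - -0.1 + 5)/5) = 3019.9517

3019.9517 pc


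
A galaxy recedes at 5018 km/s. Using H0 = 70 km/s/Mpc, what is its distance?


d = v / H0 = 5018 / 70 = 71.6857

71.6857 Mpc


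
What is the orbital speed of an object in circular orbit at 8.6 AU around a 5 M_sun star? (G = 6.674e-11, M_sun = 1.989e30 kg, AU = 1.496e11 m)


v = sqrt(GM/r) = sqrt(6.674e-11 * 9.945e+30 / 1.287e+12) = 22713.3123

22713.3123 m/s


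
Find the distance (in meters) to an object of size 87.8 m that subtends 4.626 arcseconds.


D = size / theta_rad, theta_rad = 4.626 * pi/(180*3600) = 2.243e-05, D = 3.915e+06

3.915e+06 m


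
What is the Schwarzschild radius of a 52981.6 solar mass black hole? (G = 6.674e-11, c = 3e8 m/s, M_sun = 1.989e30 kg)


M = 52981.6 * 1.989e30 kg = 1.053804024e+35 kg. rs = 2GM/c^2 = 2 * 6.674e-11 * 1.053804024e+35 / (3e8)^2 = 1.563e+08

1.563e+08 m


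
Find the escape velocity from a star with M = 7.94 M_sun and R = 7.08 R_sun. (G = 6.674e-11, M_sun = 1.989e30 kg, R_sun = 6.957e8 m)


M = 7.94 * 1.989e30 kg = 1.579266e+31 kg; R = 7.08 * 6.957e8 m = 4.925556e+09 m. v_esc = sqrt(2GM/R) = sqrt(2 * 6.674e-11 * 1.579266e+31 / 4.925556e+09) = 654196.3418

654196.3418 m/s


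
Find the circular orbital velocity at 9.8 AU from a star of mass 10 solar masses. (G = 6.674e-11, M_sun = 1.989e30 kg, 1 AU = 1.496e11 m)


v = sqrt(GM/r) = sqrt(6.674e-11 * 1.989e+31 / 1.466e+12) = 30090.6562

30090.6562 m/s


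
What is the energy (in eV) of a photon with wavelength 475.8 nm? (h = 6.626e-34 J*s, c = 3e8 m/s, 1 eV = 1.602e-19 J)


E = hc/lambda = 6.626e-34 * 3e8 / 4.758e-07 = 4.178e-19 J = 2.6079 eV

2.6079 eV


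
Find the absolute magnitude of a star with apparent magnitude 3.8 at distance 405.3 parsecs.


M = m - 5*log10(d) + 5 = 3.8 - 5*log10(405.3) + 5 = -4.2389

-4.2389


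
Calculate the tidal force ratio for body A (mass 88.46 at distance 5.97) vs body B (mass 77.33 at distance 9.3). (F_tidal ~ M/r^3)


Ratio = (M1/r1^3) / (M2/r2^3) = (88.46/5.97^3) / (77.33/9.3^3) = 4.3244

4.3244


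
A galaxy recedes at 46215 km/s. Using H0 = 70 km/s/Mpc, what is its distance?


d = v / H0 = 46215 / 70 = 660.2143

660.2143 Mpc


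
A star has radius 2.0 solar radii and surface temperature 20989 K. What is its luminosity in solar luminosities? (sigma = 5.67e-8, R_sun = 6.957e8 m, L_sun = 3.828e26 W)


R = 2.0 * 6.957e8 m = 1.3914e+09 m. L = 4*pi*R^2*sigma*T^4 = 4*pi*(1.3914e+09)^2 * 5.67e-8 * 20989^4 = 2.67709579e+29 W. L/L_sun = 2.67709579e+29 / 3.828e26 = 699.3458

699.3458 L_sun


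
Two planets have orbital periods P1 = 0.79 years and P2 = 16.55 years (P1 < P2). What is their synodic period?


1/P_syn = |1/P1 - 1/P2| = |1/0.79 - 1/16.55| => P_syn = 0.8296

0.8296 years


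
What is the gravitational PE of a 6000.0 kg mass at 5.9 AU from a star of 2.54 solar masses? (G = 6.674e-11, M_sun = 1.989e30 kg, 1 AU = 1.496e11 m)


M = 2.54 * 1.989e30 kg = 5.05206e+30 kg; r = 5.9 AU * 1.496e11 m/AU = 8.8264e+11 m. U = -GM*m/r = -(6.674e-11 * 5.05206e+30 * 6000.0) / 8.8264e+11 = -2.292e+12

-2.292e+12 J


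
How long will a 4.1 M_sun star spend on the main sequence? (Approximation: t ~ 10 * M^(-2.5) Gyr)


t = 10 * M^(-2.5) = 10 * 4.1^(-2.5) = 0.2938

0.2938 Gyr


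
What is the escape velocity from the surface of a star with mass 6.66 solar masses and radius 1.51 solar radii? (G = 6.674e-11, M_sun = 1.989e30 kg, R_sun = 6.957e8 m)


M = 6.66 * 1.989e30 kg = 1.324674e+31 kg; R = 1.51 * 6.957e8 m = 1.050507e+09 m. v_esc = sqrt(2GM/R) = sqrt(2 * 6.674e-11 * 1.324674e+31 / 1.050507e+09) = 1.297e+06

1.297e+06 m/s


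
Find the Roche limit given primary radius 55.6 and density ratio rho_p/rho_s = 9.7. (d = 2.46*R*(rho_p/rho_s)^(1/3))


d_Roche = 2.46 * 55.6 * 9.7^(1/3) = 291.6982

291.6982


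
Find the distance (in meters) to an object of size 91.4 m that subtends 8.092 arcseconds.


D = size / theta_rad, theta_rad = 8.092 * pi/(180*3600) = 3.923e-05, D = 2.330e+06

2.330e+06 m


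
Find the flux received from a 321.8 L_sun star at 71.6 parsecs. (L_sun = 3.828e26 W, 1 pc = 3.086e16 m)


F = L / (4*pi*d^2) = 1.232e+29 / (4*pi*(2.210e+18)^2) = 2.008e-09

2.008e-09 W/m^2
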